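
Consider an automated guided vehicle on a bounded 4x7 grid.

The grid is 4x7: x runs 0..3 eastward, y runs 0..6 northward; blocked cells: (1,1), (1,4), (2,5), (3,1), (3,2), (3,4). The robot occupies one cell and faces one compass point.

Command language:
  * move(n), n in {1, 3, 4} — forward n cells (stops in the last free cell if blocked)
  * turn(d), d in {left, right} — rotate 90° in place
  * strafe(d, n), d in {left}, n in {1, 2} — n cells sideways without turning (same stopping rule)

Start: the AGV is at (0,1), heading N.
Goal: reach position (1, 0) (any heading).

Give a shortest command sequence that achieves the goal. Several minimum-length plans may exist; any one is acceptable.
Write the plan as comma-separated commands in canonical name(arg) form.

turn(right), turn(right), move(3), strafe(left, 1)

from: at (0,1), heading N
1. turn(right) → at (0,1), heading E
2. turn(right) → at (0,1), heading S
3. move(3) → at (0,0), heading S
4. strafe(left, 1) → at (1,0), heading S
shorter routes all fall short; 4 is best.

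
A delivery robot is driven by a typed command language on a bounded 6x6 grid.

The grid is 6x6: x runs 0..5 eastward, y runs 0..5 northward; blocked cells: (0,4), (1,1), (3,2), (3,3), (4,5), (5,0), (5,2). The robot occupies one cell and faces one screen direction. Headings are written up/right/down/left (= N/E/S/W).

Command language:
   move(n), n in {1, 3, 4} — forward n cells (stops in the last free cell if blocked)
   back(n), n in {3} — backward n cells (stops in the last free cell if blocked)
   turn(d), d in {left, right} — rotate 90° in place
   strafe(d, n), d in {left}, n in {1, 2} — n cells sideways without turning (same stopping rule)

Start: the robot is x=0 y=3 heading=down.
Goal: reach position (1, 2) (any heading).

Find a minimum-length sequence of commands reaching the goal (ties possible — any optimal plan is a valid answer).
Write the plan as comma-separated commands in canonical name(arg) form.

start: x=0 y=3 heading=down
step 1 (strafe(left, 1)): x=1 y=3 heading=down
step 2 (move(4)): x=1 y=2 heading=down
no 1-step plan works, so 2 is optimal.

strafe(left, 1), move(4)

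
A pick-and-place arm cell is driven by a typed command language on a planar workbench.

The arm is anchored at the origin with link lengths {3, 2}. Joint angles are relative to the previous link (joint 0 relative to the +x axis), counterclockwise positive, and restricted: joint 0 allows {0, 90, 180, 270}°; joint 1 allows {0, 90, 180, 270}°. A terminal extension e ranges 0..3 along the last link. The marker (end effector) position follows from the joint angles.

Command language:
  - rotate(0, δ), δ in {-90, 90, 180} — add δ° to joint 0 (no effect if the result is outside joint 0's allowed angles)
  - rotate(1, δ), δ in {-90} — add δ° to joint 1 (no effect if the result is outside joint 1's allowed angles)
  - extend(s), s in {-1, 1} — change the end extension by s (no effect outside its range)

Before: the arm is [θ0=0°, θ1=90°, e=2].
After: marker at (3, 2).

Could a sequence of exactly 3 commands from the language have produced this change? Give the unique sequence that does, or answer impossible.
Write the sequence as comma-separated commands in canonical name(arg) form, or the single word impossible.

extend(-1), extend(-1), extend(-1)

t0: [θ0=0°, θ1=90°, e=2]
step 1 (extend(-1)): [θ0=0°, θ1=90°, e=1]
step 2 (extend(-1)): [θ0=0°, θ1=90°, e=0]
step 3 (extend(-1)): [θ0=0°, θ1=90°, e=0]
no rival 3-sequence matches.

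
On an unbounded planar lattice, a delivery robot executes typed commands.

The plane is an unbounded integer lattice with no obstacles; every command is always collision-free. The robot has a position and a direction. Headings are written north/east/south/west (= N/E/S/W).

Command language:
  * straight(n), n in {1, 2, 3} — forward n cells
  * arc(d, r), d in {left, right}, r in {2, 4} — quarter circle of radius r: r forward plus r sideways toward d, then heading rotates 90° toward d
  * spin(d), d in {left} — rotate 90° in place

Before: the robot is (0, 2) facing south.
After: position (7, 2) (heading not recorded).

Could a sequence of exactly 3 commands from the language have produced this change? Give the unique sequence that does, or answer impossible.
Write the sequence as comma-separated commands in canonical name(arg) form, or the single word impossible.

t0: (0, 2) facing south
step 1 (arc(left, 2)): (2, 0) facing east
step 2 (straight(3)): (5, 0) facing east
step 3 (arc(left, 2)): (7, 2) facing north
no other 3-command option fits: unique.

arc(left, 2), straight(3), arc(left, 2)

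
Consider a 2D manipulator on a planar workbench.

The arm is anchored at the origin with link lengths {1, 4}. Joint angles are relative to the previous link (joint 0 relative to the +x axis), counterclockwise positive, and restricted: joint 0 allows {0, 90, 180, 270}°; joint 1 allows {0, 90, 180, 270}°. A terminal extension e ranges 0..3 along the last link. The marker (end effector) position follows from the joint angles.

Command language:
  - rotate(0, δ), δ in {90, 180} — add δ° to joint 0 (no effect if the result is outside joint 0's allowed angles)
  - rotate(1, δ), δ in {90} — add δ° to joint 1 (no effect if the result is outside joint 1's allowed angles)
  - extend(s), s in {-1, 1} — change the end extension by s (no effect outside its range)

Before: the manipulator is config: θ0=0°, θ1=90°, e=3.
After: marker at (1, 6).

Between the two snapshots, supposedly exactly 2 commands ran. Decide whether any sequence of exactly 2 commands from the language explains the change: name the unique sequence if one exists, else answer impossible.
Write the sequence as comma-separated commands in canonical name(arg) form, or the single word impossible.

key: running extend(-1) before extend(1) would end elsewhere — order is forced
from: config: θ0=0°, θ1=90°, e=3
t=1 extend(1) ⇒ config: θ0=0°, θ1=90°, e=3
t=2 extend(-1) ⇒ config: θ0=0°, θ1=90°, e=2
no other 2-command option fits: unique.

extend(1), extend(-1)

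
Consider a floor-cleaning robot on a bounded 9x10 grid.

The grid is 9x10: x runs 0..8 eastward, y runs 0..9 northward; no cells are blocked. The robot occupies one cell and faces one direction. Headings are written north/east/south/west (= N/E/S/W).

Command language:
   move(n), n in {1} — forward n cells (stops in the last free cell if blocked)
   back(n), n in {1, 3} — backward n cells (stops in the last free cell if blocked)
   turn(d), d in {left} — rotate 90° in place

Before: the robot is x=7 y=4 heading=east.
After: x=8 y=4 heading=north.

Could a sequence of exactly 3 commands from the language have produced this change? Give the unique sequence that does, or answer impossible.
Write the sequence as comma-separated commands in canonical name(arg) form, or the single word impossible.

move(1), move(1), turn(left)

key: running turn(left) before move(1) would end elsewhere — order is forced
start: x=7 y=4 heading=east
1. move(1) → x=8 y=4 heading=east
2. move(1) → x=8 y=4 heading=east
3. turn(left) → x=8 y=4 heading=north
all 64 alternatives checked — unique.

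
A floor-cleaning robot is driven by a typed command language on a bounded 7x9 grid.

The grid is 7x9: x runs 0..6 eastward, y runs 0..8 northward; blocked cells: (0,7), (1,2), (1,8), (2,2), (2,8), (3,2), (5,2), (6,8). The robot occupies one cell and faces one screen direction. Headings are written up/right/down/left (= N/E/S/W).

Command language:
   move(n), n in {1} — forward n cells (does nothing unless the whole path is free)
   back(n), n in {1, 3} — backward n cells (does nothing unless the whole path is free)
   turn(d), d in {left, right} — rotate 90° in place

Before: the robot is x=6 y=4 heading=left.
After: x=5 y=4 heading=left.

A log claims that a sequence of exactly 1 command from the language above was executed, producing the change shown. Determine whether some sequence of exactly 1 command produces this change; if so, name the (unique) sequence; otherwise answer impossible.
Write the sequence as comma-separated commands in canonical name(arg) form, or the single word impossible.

move(1)

key: heading stays W — the single command does not turn
begin: x=6 y=4 heading=left
1. move(1) → x=5 y=4 heading=left
uniquely the one of 5 1-step routes that fits.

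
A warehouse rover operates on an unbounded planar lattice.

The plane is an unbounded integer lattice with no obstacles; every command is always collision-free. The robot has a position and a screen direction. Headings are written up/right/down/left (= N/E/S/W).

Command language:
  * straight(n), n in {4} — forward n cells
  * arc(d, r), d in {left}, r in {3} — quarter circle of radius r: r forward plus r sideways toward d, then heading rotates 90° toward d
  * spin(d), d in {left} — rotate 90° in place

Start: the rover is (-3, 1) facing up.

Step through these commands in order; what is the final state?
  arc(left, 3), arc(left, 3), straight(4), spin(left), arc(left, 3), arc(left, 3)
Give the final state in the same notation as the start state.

start: (-3, 1) facing up
1. arc(left, 3) → (-6, 4) facing left
2. arc(left, 3) → (-9, 1) facing down
3. straight(4) → (-9, -3) facing down
4. spin(left) → (-9, -3) facing right
5. arc(left, 3) → (-6, 0) facing up
6. arc(left, 3) → (-9, 3) facing left

(-9, 3) facing left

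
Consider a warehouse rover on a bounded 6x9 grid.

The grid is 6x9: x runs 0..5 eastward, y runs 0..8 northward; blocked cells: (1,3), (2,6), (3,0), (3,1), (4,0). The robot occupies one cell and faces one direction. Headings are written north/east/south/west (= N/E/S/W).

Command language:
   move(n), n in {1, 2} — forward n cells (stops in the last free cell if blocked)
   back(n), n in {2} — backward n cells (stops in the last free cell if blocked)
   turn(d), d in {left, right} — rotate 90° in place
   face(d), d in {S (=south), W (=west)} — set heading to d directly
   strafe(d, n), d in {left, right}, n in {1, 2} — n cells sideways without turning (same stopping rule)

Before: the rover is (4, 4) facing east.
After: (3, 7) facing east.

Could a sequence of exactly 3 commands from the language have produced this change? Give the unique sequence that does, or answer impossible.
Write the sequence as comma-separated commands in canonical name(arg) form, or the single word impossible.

strafe(left, 2), back(2), strafe(left, 1)

key: order matters: swapping strafe(left, 2) and strafe(left, 1) lands elsewhere
t0: (4, 4) facing east
t=1 strafe(left, 2) ⇒ (4, 6) facing east
t=2 back(2) ⇒ (3, 6) facing east
t=3 strafe(left, 1) ⇒ (3, 7) facing east
no rival 3-sequence matches.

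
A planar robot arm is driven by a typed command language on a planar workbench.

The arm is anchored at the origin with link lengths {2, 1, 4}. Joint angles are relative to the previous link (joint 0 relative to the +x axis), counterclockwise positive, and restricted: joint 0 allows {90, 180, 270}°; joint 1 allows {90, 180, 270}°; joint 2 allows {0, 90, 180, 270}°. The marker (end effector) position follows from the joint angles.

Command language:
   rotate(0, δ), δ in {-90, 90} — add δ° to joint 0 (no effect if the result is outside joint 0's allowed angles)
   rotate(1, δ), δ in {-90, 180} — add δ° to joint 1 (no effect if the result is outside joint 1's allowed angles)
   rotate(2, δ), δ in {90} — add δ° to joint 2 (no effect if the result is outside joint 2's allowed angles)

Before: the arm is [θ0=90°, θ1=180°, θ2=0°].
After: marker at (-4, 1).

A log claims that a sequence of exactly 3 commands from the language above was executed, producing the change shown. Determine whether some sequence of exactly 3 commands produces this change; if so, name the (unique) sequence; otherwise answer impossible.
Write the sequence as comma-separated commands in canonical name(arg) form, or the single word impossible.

rotate(2, 90), rotate(2, 90), rotate(2, 90)

begin: [θ0=90°, θ1=180°, θ2=0°]
[1] after rotate(2, 90): [θ0=90°, θ1=180°, θ2=90°]
[2] after rotate(2, 90): [θ0=90°, θ1=180°, θ2=180°]
[3] after rotate(2, 90): [θ0=90°, θ1=180°, θ2=270°]
uniquely the one of 125 3-step routes that fits.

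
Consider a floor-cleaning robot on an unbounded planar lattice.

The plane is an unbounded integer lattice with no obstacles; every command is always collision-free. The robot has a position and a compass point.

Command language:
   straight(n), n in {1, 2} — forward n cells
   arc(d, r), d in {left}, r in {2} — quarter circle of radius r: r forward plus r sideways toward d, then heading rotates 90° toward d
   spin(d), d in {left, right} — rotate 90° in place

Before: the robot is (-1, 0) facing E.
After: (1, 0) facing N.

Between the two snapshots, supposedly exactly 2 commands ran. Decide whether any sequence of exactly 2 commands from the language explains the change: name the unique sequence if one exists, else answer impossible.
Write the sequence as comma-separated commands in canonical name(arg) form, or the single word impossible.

key: cell and facing (now N) both changed — the 2 commands mix motion and turning
from: (-1, 0) facing E
t=1 straight(2) ⇒ (1, 0) facing E
t=2 spin(left) ⇒ (1, 0) facing N
all 25 alternatives checked — unique.

straight(2), spin(left)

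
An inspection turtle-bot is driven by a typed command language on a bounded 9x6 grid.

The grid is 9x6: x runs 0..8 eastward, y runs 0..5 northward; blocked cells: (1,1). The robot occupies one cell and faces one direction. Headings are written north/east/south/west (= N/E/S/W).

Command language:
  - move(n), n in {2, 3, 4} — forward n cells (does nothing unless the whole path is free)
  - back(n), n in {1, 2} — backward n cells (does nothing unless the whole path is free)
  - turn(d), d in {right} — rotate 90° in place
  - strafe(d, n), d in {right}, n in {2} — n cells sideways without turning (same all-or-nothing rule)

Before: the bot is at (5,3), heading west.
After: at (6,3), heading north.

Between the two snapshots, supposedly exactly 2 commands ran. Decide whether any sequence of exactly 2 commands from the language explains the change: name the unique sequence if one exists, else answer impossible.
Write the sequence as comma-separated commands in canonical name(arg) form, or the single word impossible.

key: running turn(right) before back(1) would end elsewhere — order is forced
t0: at (5,3), heading west
[1] after back(1): at (6,3), heading west
[2] after turn(right): at (6,3), heading north
no other 2-command option fits: unique.

back(1), turn(right)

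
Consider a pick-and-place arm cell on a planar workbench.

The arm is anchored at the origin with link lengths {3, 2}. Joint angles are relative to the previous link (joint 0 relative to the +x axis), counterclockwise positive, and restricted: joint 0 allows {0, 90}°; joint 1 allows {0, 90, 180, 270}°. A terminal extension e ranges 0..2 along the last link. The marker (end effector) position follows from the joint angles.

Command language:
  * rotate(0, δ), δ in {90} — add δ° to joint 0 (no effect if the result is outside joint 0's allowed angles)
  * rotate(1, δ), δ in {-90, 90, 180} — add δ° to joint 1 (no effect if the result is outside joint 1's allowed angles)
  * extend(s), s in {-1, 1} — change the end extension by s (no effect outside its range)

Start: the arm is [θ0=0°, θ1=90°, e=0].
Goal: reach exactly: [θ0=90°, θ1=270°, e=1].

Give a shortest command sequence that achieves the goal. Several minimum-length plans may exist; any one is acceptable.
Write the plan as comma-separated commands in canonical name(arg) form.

rotate(1, 180), extend(1), rotate(0, 90)

initial: [θ0=0°, θ1=90°, e=0]
t=1 rotate(1, 180) ⇒ [θ0=0°, θ1=270°, e=0]
t=2 extend(1) ⇒ [θ0=0°, θ1=270°, e=1]
t=3 rotate(0, 90) ⇒ [θ0=90°, θ1=270°, e=1]
no 2-step plan works, so 3 is optimal.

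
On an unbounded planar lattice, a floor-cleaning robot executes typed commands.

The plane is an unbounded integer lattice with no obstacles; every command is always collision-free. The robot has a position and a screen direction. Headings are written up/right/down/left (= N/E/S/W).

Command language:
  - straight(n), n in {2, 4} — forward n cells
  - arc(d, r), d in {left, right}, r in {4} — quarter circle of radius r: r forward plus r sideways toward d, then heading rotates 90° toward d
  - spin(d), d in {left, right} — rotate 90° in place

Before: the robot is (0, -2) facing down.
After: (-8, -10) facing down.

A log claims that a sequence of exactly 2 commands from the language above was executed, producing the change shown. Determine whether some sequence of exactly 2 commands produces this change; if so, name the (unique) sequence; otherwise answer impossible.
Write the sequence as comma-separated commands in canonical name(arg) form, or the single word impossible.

key: running arc(left, 4) before arc(right, 4) would end elsewhere — order is forced
start: (0, -2) facing down
t=1 arc(right, 4) ⇒ (-4, -6) facing left
t=2 arc(left, 4) ⇒ (-8, -10) facing down
no rival 2-sequence matches.

arc(right, 4), arc(left, 4)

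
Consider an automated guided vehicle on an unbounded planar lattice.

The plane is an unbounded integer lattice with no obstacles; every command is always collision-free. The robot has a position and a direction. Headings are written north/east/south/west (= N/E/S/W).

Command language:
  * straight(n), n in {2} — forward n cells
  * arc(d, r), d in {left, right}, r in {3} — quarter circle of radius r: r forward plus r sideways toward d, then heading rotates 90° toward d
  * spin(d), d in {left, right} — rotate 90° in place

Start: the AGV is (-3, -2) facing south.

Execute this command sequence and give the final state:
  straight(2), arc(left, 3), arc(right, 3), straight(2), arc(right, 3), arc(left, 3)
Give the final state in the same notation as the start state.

(-3, -18) facing south

initial: (-3, -2) facing south
step 1 (straight(2)): (-3, -4) facing south
step 2 (arc(left, 3)): (0, -7) facing east
step 3 (arc(right, 3)): (3, -10) facing south
step 4 (straight(2)): (3, -12) facing south
step 5 (arc(right, 3)): (0, -15) facing west
step 6 (arc(left, 3)): (-3, -18) facing south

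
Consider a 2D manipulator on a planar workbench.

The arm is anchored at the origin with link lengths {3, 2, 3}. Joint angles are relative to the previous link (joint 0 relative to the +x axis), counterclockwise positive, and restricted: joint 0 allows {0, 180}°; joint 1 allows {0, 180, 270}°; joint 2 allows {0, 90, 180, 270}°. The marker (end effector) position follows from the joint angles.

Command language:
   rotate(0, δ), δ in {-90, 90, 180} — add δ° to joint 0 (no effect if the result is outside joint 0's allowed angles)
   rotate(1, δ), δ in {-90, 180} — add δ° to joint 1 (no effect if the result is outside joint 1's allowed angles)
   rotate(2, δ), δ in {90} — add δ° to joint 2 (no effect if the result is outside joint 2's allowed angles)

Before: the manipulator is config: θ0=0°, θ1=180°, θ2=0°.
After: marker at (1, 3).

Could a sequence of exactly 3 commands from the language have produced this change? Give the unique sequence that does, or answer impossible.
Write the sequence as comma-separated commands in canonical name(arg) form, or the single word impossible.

initial: config: θ0=0°, θ1=180°, θ2=0°
1. rotate(2, 90) → config: θ0=0°, θ1=180°, θ2=90°
2. rotate(2, 90) → config: θ0=0°, θ1=180°, θ2=180°
3. rotate(2, 90) → config: θ0=0°, θ1=180°, θ2=270°
no other 3-command option fits: unique.

rotate(2, 90), rotate(2, 90), rotate(2, 90)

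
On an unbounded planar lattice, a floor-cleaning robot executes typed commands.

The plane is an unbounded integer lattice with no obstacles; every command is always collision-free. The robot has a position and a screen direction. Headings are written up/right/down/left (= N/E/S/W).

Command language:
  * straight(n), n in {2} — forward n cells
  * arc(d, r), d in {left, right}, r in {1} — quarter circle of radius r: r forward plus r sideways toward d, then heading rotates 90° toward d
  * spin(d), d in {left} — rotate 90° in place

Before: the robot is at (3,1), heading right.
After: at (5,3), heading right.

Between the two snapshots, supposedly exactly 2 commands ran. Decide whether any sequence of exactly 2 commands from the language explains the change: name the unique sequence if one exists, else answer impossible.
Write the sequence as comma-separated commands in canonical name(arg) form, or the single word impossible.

arc(left, 1), arc(right, 1)

key: running arc(right, 1) before arc(left, 1) would end elsewhere — order is forced
from: at (3,1), heading right
1. arc(left, 1) → at (4,2), heading up
2. arc(right, 1) → at (5,3), heading right
all 16 alternatives checked — unique.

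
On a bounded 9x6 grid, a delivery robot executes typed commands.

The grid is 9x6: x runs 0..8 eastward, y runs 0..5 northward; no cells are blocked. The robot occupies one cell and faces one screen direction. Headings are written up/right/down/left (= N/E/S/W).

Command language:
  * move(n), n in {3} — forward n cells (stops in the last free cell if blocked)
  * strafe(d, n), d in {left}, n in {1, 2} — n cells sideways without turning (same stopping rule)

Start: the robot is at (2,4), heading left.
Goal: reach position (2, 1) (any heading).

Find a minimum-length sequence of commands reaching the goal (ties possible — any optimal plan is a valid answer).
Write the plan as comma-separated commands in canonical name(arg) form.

from: at (2,4), heading left
t=1 strafe(left, 1) ⇒ at (2,3), heading left
t=2 strafe(left, 2) ⇒ at (2,1), heading left
nothing shorter than 2 reaches the goal.

strafe(left, 1), strafe(left, 2)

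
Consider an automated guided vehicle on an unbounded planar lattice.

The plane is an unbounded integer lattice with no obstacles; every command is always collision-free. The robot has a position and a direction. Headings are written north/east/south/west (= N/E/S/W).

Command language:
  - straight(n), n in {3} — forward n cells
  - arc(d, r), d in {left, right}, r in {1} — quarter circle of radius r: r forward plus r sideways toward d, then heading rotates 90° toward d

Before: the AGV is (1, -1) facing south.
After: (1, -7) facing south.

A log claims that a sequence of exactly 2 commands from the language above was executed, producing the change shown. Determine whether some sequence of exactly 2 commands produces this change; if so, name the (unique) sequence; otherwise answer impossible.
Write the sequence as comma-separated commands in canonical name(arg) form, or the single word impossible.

straight(3), straight(3)

key: still facing S at the end — nothing in the sequence rotates
start: (1, -1) facing south
[1] after straight(3): (1, -4) facing south
[2] after straight(3): (1, -7) facing south
no rival 2-sequence matches.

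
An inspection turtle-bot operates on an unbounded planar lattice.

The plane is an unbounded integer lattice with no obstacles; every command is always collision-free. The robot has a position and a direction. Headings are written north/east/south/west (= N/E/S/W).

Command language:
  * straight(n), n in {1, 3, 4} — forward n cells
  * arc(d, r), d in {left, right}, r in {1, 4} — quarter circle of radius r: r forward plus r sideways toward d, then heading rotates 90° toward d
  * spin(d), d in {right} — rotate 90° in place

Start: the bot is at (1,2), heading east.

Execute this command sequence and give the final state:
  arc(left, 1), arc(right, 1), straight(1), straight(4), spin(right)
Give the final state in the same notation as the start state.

at (8,4), heading south

start: at (1,2), heading east
[1] after arc(left, 1): at (2,3), heading north
[2] after arc(right, 1): at (3,4), heading east
[3] after straight(1): at (4,4), heading east
[4] after straight(4): at (8,4), heading east
[5] after spin(right): at (8,4), heading south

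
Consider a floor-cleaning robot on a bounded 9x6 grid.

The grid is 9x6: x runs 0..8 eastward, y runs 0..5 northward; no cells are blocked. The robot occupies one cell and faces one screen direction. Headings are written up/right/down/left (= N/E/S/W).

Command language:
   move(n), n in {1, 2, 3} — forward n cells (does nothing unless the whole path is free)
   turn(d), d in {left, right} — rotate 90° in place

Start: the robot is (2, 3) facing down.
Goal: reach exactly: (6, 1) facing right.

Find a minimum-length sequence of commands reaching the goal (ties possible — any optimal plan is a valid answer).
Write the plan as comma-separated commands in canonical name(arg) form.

from: (2, 3) facing down
1. move(2) → (2, 1) facing down
2. turn(left) → (2, 1) facing right
3. move(2) → (4, 1) facing right
4. move(2) → (6, 1) facing right
no 3-step plan works, so 4 is optimal.

move(2), turn(left), move(2), move(2)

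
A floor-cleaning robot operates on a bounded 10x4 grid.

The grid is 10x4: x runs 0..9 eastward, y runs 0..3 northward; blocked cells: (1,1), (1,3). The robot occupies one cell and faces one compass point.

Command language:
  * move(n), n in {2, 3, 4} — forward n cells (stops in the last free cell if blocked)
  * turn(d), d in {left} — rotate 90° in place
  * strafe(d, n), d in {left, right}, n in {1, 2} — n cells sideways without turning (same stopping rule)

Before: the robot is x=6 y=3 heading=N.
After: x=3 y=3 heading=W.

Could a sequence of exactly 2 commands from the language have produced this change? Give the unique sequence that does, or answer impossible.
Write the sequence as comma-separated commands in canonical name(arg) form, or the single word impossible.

key: cell and facing (now W) both changed — the 2 commands mix motion and turning
initial: x=6 y=3 heading=N
1. turn(left) → x=6 y=3 heading=W
2. move(3) → x=3 y=3 heading=W
no other 2-command option fits: unique.

turn(left), move(3)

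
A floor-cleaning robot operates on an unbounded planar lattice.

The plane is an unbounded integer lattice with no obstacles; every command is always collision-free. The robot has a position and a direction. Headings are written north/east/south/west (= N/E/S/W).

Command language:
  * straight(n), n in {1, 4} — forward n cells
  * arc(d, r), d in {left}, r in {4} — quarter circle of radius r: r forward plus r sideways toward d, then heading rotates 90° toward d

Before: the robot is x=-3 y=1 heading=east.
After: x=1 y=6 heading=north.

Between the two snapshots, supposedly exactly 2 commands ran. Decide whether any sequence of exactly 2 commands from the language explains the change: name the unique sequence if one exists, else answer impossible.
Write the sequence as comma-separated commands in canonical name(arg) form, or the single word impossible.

arc(left, 4), straight(1)

key: cell and facing (now N) both changed — the 2 commands mix motion and turning
start: x=-3 y=1 heading=east
[1] after arc(left, 4): x=1 y=5 heading=north
[2] after straight(1): x=1 y=6 heading=north
no other 2-command option fits: unique.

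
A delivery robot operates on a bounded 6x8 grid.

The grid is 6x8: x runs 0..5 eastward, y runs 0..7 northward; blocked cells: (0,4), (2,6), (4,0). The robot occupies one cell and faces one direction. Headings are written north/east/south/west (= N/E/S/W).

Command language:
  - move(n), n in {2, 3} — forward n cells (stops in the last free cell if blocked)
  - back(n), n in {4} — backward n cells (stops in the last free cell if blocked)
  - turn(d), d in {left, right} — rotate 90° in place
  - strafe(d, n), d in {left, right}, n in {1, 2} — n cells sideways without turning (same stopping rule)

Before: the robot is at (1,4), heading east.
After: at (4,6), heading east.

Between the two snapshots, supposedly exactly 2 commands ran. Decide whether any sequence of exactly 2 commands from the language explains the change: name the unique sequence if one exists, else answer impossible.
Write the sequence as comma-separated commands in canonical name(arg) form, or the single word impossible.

key: order matters: swapping move(3) and strafe(left, 2) lands elsewhere
start: at (1,4), heading east
1. move(3) → at (4,4), heading east
2. strafe(left, 2) → at (4,6), heading east
uniquely the one of 81 2-step routes that fits.

move(3), strafe(left, 2)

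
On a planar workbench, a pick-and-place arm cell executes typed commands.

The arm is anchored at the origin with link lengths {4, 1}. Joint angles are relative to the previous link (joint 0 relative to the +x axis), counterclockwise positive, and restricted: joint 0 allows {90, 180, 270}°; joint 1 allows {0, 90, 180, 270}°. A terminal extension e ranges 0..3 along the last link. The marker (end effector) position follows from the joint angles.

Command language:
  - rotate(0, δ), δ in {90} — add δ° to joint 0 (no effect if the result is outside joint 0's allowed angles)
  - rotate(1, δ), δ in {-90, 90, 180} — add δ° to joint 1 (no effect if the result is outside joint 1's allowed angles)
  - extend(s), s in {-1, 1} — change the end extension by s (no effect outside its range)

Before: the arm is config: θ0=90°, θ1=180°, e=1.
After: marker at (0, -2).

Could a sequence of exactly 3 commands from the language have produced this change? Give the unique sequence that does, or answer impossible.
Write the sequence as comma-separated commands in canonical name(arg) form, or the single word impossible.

t0: config: θ0=90°, θ1=180°, e=1
t=1 rotate(0, 90) ⇒ config: θ0=180°, θ1=180°, e=1
t=2 rotate(0, 90) ⇒ config: θ0=270°, θ1=180°, e=1
t=3 rotate(0, 90) ⇒ config: θ0=270°, θ1=180°, e=1
no rival 3-sequence matches.

rotate(0, 90), rotate(0, 90), rotate(0, 90)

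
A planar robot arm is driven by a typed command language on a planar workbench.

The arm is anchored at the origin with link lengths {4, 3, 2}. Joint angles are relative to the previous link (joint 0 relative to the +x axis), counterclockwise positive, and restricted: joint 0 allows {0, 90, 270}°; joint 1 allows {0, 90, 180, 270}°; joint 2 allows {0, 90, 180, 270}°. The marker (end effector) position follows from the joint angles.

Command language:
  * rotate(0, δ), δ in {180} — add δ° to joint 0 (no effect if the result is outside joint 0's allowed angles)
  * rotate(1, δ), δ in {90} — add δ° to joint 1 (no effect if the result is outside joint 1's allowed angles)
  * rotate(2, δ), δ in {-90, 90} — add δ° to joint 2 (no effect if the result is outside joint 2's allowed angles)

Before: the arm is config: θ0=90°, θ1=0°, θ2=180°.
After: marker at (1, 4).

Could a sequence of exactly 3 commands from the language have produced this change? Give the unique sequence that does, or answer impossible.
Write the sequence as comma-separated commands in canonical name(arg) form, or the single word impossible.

rotate(1, 90), rotate(1, 90), rotate(1, 90)

initial: config: θ0=90°, θ1=0°, θ2=180°
1. rotate(1, 90) → config: θ0=90°, θ1=90°, θ2=180°
2. rotate(1, 90) → config: θ0=90°, θ1=180°, θ2=180°
3. rotate(1, 90) → config: θ0=90°, θ1=270°, θ2=180°
no rival 3-sequence matches.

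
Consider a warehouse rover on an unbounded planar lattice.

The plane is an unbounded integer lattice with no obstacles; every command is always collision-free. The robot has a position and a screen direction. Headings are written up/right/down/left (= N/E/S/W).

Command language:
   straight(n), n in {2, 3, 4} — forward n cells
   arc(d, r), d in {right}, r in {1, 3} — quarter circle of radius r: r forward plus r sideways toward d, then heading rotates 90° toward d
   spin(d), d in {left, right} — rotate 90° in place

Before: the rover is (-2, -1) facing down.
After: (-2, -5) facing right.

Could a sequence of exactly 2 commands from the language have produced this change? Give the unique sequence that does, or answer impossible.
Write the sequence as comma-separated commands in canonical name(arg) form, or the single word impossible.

key: order matters: swapping straight(4) and spin(left) lands elsewhere
start: (-2, -1) facing down
step 1 (straight(4)): (-2, -5) facing down
step 2 (spin(left)): (-2, -5) facing right
no other 2-command option fits: unique.

straight(4), spin(left)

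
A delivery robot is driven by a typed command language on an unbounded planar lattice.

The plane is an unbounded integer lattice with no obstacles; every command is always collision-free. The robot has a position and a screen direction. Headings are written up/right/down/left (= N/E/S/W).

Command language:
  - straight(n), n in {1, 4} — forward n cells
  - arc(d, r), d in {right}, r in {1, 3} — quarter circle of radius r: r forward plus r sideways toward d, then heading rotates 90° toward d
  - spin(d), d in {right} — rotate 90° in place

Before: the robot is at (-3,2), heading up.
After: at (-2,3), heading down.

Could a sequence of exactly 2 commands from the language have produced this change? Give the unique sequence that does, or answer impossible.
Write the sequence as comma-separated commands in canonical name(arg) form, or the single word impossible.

key: position moved to (-2,3) AND the heading swung to S — translation plus rotation needed
t0: at (-3,2), heading up
1. arc(right, 1) → at (-2,3), heading right
2. spin(right) → at (-2,3), heading down
no rival 2-sequence matches.

arc(right, 1), spin(right)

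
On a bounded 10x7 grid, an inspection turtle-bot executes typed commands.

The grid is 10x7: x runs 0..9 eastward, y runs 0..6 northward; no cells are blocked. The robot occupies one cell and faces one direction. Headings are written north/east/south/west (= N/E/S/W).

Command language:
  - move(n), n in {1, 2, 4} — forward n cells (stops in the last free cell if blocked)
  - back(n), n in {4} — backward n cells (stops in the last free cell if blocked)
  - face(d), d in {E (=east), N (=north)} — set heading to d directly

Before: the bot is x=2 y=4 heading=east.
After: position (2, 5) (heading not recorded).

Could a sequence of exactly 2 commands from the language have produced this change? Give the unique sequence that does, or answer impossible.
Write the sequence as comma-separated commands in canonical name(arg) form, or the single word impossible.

key: order matters: swapping face(N) and move(1) lands elsewhere
start: x=2 y=4 heading=east
1. face(N) → x=2 y=4 heading=north
2. move(1) → x=2 y=5 heading=north
all 36 alternatives checked — unique.

face(N), move(1)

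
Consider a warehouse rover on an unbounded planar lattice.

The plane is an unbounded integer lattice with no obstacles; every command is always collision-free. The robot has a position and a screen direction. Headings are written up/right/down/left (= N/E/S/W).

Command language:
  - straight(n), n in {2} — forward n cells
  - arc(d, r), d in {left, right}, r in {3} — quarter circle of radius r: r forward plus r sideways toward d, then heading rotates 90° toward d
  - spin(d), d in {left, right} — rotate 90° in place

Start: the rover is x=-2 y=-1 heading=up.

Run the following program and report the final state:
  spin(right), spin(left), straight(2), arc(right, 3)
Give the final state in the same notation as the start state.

x=1 y=4 heading=right

initial: x=-2 y=-1 heading=up
step 1 (spin(right)): x=-2 y=-1 heading=right
step 2 (spin(left)): x=-2 y=-1 heading=up
step 3 (straight(2)): x=-2 y=1 heading=up
step 4 (arc(right, 3)): x=1 y=4 heading=right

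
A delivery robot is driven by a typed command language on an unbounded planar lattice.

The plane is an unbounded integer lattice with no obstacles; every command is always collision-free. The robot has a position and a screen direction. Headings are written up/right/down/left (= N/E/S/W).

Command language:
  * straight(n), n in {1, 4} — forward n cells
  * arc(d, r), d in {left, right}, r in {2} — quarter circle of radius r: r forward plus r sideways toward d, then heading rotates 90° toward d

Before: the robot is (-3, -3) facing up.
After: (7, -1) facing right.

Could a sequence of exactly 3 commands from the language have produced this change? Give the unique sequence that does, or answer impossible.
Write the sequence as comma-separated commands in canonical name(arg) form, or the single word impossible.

key: order matters: swapping arc(right, 2) and straight(4) lands elsewhere
begin: (-3, -3) facing up
1. arc(right, 2) → (-1, -1) facing right
2. straight(4) → (3, -1) facing right
3. straight(4) → (7, -1) facing right
all 64 alternatives checked — unique.

arc(right, 2), straight(4), straight(4)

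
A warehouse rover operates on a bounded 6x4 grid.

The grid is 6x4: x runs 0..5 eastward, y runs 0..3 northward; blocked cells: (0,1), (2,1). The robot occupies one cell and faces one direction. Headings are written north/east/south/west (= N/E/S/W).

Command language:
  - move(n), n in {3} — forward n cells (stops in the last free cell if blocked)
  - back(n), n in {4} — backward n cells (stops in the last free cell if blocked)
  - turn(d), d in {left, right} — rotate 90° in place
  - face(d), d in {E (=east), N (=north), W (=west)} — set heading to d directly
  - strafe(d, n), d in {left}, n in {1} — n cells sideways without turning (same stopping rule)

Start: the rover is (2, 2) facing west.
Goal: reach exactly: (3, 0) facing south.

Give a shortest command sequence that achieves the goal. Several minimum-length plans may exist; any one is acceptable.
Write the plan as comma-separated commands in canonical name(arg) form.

turn(left), strafe(left, 1), move(3)

initial: (2, 2) facing west
t=1 turn(left) ⇒ (2, 2) facing south
t=2 strafe(left, 1) ⇒ (3, 2) facing south
t=3 move(3) ⇒ (3, 0) facing south
nothing shorter than 3 reaches the goal.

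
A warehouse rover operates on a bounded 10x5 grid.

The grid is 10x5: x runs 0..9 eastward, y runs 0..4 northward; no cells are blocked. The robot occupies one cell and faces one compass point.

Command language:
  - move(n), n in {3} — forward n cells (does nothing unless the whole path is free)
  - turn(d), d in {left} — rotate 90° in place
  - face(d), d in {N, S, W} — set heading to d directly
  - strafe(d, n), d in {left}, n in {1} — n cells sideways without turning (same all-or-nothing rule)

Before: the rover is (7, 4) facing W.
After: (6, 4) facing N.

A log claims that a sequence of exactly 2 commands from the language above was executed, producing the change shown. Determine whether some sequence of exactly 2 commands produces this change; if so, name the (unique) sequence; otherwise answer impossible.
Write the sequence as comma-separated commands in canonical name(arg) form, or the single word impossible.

face(N), strafe(left, 1)

key: cell and facing (now N) both changed — the 2 commands mix motion and turning
start: (7, 4) facing W
t=1 face(N) ⇒ (7, 4) facing N
t=2 strafe(left, 1) ⇒ (6, 4) facing N
uniquely the one of 36 2-step routes that fits.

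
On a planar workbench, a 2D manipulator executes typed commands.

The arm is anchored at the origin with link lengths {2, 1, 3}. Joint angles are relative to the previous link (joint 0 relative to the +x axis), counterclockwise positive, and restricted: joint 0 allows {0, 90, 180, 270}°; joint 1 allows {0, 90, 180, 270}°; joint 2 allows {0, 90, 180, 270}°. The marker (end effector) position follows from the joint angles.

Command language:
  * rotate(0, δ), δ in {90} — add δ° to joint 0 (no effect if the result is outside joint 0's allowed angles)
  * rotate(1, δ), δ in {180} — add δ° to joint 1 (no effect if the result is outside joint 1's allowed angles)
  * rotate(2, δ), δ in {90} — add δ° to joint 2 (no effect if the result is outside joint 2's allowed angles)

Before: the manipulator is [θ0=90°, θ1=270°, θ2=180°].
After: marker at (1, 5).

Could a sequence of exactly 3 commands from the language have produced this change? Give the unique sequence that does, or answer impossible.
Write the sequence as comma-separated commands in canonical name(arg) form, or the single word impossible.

rotate(2, 90), rotate(2, 90), rotate(2, 90)

begin: [θ0=90°, θ1=270°, θ2=180°]
step 1 (rotate(2, 90)): [θ0=90°, θ1=270°, θ2=270°]
step 2 (rotate(2, 90)): [θ0=90°, θ1=270°, θ2=0°]
step 3 (rotate(2, 90)): [θ0=90°, θ1=270°, θ2=90°]
all 27 alternatives checked — unique.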